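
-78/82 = -39/41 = -0.95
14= 14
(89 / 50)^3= 704969 / 125000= 5.64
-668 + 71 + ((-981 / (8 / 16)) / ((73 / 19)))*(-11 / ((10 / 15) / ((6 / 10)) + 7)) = 95.54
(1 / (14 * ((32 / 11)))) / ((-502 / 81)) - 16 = -3599227 / 224896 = -16.00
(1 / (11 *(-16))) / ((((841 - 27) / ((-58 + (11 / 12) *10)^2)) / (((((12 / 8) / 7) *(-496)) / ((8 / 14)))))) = 2661319 / 859584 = 3.10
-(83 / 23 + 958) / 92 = -22117 / 2116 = -10.45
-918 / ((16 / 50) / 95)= -1090125 / 4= -272531.25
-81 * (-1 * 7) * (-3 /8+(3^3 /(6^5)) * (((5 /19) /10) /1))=-212.57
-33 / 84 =-11 / 28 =-0.39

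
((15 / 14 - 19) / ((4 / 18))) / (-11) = 2259 / 308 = 7.33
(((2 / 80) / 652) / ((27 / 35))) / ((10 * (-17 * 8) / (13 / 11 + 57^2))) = -31283 / 263355840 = -0.00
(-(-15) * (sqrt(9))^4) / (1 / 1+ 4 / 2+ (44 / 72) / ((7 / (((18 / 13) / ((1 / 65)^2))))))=8505 / 3596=2.37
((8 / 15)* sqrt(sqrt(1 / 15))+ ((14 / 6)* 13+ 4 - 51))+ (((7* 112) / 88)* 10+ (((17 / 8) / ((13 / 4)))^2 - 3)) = 8* 15^(3 / 4) / 225+ 1558253 / 22308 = 70.12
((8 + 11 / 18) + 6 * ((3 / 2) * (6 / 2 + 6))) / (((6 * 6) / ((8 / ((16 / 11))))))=17743 / 1296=13.69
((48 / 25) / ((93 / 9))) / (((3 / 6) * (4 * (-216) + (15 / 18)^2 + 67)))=-10368 / 22216925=-0.00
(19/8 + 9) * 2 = 91/4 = 22.75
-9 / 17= -0.53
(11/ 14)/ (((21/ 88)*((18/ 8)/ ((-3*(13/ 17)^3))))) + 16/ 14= -1777240/ 2166633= -0.82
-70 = -70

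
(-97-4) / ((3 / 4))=-404 / 3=-134.67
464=464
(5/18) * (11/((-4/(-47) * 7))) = 5.13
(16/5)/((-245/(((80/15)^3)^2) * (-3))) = 100.20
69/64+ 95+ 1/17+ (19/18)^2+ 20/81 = 954701/9792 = 97.50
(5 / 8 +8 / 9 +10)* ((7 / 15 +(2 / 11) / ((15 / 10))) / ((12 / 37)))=2975281 / 142560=20.87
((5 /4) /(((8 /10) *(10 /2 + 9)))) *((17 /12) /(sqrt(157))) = 0.01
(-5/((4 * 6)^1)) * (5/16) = -25/384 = -0.07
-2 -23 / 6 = -35 / 6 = -5.83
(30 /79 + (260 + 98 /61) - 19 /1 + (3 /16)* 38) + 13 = 10143467 /38552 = 263.11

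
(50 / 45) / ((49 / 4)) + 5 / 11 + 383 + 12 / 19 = 35409194 / 92169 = 384.18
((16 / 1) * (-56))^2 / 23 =802816 / 23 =34905.04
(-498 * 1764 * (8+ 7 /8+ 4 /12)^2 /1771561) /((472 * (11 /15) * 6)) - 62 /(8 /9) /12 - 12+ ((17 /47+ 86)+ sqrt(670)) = sqrt(670)+ 474004813334253 /6916854423424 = 94.41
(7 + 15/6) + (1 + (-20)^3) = -15979/2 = -7989.50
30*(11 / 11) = 30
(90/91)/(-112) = -0.01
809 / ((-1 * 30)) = -809 / 30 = -26.97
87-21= 66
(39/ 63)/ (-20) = -13/ 420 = -0.03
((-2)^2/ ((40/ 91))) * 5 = 91/ 2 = 45.50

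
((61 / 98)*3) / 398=183 / 39004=0.00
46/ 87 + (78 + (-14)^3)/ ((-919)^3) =35703203656/ 67525185633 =0.53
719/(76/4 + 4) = 719/23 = 31.26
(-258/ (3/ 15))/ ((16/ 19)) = -12255/ 8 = -1531.88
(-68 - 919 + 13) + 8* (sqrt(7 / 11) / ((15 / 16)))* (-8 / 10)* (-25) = -974 + 512* sqrt(77) / 33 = -837.86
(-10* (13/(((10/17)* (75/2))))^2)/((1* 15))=-97682/421875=-0.23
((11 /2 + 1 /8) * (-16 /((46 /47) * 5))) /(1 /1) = -423 /23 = -18.39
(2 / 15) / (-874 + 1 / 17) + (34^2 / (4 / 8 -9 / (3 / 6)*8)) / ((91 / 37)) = -19064796098 / 5820304035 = -3.28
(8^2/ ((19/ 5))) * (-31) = -9920/ 19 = -522.11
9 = 9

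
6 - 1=5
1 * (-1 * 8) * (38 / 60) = -76 / 15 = -5.07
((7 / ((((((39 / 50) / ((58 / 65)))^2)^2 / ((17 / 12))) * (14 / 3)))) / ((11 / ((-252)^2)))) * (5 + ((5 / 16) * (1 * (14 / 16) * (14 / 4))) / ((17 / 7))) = 1016959565343750 / 8973037931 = 113335.03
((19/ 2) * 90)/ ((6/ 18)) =2565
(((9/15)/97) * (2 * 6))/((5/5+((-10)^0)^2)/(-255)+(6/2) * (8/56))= 12852/72847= 0.18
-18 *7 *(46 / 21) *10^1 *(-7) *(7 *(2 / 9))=30053.33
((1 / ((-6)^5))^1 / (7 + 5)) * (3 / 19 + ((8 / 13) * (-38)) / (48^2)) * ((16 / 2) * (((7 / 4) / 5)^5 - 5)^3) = 0.00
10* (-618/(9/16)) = -32960/3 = -10986.67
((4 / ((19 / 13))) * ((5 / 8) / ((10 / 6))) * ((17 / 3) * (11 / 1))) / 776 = 2431 / 29488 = 0.08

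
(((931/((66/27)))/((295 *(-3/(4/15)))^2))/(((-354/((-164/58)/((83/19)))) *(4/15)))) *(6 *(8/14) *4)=6630848/2039182418625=0.00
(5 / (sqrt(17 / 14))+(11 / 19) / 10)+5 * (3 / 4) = 1447 / 380+5 * sqrt(238) / 17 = 8.35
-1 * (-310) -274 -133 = -97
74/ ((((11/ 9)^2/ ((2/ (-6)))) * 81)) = -74/ 363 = -0.20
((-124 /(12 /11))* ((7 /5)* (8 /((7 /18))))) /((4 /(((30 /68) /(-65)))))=6138 /1105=5.55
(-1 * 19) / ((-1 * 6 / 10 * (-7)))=-95 / 21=-4.52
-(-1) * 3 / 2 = 3 / 2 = 1.50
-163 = -163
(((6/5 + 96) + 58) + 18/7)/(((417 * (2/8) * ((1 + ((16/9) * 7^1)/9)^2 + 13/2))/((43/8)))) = 0.67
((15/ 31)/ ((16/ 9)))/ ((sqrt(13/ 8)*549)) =15*sqrt(26)/ 196664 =0.00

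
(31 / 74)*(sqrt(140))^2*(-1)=-2170 / 37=-58.65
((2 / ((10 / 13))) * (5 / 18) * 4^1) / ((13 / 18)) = 4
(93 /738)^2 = 961 /60516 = 0.02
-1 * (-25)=25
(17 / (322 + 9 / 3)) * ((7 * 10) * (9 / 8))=1071 / 260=4.12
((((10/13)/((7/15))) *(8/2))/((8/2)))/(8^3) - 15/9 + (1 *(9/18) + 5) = 3.84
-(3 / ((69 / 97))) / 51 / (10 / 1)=-97 / 11730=-0.01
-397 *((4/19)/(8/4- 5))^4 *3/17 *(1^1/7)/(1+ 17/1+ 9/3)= -0.00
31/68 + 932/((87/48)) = 1014915/1972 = 514.66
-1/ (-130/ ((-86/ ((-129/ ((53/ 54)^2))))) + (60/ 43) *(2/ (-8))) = 120787/ 24492795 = 0.00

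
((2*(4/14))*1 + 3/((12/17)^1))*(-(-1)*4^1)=135/7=19.29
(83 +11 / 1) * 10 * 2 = 1880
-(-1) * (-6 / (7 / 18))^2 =11664 / 49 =238.04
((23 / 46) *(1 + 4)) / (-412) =-5 / 824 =-0.01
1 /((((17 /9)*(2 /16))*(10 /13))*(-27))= -52 /255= -0.20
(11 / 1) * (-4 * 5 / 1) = -220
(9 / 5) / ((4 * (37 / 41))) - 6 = -5.50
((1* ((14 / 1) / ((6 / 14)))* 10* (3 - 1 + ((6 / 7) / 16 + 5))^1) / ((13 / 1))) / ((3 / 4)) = 27650 / 117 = 236.32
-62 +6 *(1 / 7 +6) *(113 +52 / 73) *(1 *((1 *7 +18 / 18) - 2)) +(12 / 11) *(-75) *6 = 138241526 / 5621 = 24593.76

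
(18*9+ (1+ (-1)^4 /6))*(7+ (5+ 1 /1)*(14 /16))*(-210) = -1678985 /4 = -419746.25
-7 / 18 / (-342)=0.00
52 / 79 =0.66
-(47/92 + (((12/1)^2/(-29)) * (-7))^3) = -94226857387/2243788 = -41994.55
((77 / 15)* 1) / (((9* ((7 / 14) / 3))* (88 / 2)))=7 / 90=0.08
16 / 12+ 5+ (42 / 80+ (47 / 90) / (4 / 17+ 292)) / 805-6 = 120212737 / 359931600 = 0.33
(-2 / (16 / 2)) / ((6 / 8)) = -1 / 3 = -0.33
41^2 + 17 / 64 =107601 / 64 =1681.27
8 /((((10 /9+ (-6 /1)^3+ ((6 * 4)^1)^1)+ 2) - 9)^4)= 52488 /10061336585521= 0.00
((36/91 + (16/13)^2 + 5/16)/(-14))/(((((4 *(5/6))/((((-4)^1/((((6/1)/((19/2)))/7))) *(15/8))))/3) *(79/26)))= 7194825/1840384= 3.91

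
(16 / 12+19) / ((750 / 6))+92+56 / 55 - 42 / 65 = 4962173 / 53625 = 92.53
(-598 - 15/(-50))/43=-139/10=-13.90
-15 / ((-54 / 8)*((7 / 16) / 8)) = 2560 / 63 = 40.63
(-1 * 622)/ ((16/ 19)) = -5909/ 8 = -738.62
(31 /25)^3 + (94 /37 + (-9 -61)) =-37897733 /578125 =-65.55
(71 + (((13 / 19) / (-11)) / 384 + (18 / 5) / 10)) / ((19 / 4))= 143176379 / 9530400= 15.02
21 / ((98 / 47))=141 / 14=10.07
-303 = -303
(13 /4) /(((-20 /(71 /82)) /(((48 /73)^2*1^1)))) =-66456 /1092445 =-0.06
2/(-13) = -2/13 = -0.15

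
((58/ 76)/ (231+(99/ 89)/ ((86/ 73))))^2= 12317226289/ 1137761404256961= 0.00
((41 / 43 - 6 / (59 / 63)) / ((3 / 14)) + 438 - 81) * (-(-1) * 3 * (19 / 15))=47945303 / 38055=1259.89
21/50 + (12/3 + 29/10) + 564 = 14283/25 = 571.32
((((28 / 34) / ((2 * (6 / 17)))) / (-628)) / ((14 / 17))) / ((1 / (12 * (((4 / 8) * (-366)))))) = 3111 / 628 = 4.95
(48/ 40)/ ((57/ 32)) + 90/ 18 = 539/ 95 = 5.67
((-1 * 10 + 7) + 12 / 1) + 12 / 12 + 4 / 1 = 14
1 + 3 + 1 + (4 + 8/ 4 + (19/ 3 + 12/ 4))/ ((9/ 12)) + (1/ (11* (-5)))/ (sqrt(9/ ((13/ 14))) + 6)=sqrt(182)/ 6270 + 239266/ 9405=25.44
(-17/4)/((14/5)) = -85/56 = -1.52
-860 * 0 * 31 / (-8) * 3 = 0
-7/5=-1.40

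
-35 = -35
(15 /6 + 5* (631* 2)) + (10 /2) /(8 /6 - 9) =290345 /46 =6311.85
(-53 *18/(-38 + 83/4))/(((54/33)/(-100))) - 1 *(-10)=-232510/69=-3369.71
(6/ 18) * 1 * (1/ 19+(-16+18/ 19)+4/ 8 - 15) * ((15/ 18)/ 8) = -295/ 288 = -1.02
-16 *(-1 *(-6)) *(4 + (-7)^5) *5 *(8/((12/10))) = 53769600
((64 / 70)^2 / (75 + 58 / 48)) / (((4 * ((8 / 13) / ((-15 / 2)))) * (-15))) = 4992 / 2240525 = 0.00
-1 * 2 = -2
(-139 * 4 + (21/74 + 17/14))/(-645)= 47872/55685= 0.86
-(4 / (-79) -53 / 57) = 4415 / 4503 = 0.98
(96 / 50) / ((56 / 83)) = 498 / 175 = 2.85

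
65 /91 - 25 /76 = 205 /532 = 0.39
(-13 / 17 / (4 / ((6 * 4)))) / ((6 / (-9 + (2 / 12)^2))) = 247 / 36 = 6.86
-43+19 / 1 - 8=-32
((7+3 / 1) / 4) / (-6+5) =-5 / 2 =-2.50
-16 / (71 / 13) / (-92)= 52 / 1633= 0.03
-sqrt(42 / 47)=-sqrt(1974) / 47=-0.95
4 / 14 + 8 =58 / 7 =8.29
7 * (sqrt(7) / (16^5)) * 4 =7 * sqrt(7) / 262144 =0.00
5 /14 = 0.36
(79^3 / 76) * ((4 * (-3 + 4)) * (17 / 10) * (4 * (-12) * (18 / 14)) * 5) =-1810439208 / 133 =-13612324.87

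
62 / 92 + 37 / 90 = 1123 / 1035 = 1.09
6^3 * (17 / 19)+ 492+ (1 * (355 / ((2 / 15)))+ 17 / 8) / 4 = 821663 / 608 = 1351.42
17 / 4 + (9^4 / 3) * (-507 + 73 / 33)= -48574541 / 44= -1103966.84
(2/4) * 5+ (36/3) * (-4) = -91/2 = -45.50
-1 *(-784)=784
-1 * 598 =-598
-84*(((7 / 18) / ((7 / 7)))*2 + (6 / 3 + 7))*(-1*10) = 24640 / 3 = 8213.33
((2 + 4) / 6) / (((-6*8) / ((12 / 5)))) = -1 / 20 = -0.05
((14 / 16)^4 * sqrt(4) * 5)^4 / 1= 20770581606000625 / 17592186044416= 1180.67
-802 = -802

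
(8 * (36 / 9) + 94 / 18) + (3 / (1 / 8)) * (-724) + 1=-156040 / 9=-17337.78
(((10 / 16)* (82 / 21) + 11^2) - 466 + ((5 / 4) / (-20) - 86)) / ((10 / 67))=-9649139 / 3360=-2871.77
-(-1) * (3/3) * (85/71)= 85/71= 1.20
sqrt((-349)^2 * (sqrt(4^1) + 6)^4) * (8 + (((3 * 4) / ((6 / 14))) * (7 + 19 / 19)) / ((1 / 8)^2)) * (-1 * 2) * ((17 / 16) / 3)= -680823616 / 3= -226941205.33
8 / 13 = 0.62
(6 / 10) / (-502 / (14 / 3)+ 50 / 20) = -42 / 7355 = -0.01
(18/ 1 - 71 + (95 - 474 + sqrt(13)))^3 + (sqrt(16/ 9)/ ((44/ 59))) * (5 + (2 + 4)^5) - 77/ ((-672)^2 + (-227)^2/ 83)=-9078238825794232/ 112599003 + 559885 * sqrt(13)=-78605810.44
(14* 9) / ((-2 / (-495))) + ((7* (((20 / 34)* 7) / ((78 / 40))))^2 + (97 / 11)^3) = 18774305779652 / 585066339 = 32089.19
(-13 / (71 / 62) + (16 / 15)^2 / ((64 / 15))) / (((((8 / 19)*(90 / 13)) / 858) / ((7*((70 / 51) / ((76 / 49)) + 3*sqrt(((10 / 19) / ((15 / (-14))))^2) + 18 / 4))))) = -255258700697 / 1629450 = -156653.29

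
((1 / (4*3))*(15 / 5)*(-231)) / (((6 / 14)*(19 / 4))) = -539 / 19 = -28.37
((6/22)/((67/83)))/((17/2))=0.04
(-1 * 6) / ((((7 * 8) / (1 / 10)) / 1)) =-3 / 280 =-0.01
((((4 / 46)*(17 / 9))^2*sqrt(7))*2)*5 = 11560*sqrt(7) / 42849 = 0.71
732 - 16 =716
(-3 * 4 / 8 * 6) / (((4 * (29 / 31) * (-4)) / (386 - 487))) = -28179 / 464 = -60.73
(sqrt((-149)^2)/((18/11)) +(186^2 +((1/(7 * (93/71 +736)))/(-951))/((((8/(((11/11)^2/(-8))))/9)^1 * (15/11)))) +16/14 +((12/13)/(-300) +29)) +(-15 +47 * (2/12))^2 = 34768.56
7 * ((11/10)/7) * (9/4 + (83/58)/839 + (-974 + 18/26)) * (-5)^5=8446567848125/2530424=3338004.95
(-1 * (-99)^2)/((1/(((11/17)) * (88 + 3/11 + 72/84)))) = -565245.91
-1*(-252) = 252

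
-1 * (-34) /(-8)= -17 /4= -4.25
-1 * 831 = -831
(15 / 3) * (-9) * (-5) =225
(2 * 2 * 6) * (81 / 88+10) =2883 / 11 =262.09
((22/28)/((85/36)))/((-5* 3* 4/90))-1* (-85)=50278/595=84.50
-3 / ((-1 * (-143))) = -3 / 143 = -0.02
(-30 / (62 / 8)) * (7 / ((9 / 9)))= -840 / 31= -27.10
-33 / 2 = -16.50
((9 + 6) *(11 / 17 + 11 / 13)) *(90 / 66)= 6750 / 221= 30.54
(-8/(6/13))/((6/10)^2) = -1300/27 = -48.15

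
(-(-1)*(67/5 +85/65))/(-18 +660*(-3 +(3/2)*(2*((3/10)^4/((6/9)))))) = -191200/25661259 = -0.01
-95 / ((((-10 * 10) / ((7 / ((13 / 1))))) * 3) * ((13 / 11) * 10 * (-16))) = -1463 / 1622400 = -0.00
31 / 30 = 1.03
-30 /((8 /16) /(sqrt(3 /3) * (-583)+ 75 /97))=3388560 /97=34933.61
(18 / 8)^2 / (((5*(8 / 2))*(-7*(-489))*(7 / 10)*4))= 27 / 1022336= 0.00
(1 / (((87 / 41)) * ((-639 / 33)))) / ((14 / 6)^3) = -0.00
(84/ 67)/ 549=28/ 12261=0.00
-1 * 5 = -5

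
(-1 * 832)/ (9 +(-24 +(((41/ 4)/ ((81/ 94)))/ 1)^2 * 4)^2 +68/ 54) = -43046721/ 15197857603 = -0.00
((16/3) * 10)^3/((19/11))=45056000/513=87828.46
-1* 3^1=-3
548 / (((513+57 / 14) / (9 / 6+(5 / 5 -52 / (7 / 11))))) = -607732 / 7239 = -83.95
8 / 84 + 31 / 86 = 823 / 1806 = 0.46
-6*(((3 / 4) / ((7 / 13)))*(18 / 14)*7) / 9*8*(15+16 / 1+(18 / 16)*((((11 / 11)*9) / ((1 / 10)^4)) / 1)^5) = -3108929850000000000000014508 / 7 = -444132835714285714285716400.00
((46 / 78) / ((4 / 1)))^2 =529 / 24336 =0.02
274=274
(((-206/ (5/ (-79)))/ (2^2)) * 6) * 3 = 73233/ 5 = 14646.60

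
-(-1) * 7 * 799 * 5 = 27965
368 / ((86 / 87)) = 16008 / 43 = 372.28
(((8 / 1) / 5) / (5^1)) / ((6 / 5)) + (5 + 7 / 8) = 737 / 120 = 6.14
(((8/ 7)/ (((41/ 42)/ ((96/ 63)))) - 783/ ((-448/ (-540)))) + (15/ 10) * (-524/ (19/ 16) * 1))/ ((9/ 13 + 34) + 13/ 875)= -46.21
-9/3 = -3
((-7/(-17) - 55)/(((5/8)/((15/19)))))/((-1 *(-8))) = -2784/323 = -8.62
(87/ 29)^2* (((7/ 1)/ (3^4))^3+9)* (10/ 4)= 11958280/ 59049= 202.51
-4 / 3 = -1.33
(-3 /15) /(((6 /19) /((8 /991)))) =-76 /14865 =-0.01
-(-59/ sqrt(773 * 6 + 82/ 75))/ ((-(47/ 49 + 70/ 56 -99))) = 28910 * sqrt(260949)/ 1650154493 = 0.01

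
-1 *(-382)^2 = -145924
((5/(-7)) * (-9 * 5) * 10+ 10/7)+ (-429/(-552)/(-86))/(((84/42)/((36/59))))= 1054977071/3267656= 322.85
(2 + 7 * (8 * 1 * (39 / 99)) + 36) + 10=70.06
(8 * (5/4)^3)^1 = 125/8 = 15.62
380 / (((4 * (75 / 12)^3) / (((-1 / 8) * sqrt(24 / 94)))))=-304 * sqrt(141) / 146875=-0.02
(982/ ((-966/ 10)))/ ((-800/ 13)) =6383/ 38640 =0.17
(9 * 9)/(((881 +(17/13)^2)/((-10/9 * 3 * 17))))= -129285/24863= -5.20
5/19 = 0.26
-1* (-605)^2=-366025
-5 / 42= -0.12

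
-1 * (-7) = 7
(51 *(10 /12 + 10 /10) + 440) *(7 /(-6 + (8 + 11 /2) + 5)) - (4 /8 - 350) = 32413 /50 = 648.26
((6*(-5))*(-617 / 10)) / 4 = 1851 / 4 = 462.75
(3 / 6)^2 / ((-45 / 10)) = -1 / 18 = -0.06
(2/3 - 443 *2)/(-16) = 166/3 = 55.33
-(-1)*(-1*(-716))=716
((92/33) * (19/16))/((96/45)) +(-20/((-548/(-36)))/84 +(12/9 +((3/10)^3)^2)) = 181670719451/63294000000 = 2.87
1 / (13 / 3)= 3 / 13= 0.23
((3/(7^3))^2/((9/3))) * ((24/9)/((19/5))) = 40/2235331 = 0.00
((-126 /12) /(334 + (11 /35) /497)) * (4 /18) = -121765 /17429823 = -0.01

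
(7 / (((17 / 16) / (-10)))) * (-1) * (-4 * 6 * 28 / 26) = -376320 / 221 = -1702.81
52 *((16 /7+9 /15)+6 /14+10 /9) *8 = 579904 /315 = 1840.97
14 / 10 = 7 / 5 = 1.40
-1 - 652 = -653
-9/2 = -4.50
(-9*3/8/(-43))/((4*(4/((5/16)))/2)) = 135/44032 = 0.00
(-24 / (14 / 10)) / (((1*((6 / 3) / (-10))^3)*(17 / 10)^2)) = 1500000 / 2023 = 741.47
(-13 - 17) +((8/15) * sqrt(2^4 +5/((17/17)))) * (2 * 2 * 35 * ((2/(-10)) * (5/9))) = -68.02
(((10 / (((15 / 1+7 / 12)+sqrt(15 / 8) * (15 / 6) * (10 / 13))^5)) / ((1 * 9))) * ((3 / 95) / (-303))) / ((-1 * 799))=132235650915042016370755584 / 562489898606428434179493650493297337843-284294399054267375025408000 * sqrt(30) / 9562328276309283381051392058386054743331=0.00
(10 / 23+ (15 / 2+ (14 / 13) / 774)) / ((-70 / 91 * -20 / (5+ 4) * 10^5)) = 1836637 / 39560000000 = 0.00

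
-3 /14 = -0.21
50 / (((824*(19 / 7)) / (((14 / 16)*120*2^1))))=18375 / 3914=4.69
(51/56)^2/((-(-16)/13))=33813/50176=0.67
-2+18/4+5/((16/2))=25/8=3.12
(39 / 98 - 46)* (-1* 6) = 13407 / 49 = 273.61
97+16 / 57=5545 / 57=97.28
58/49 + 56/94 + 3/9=14597/6909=2.11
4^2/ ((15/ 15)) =16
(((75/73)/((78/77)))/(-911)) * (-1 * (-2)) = -1925/864539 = -0.00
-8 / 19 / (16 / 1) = -1 / 38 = -0.03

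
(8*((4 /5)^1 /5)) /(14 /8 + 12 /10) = 128 /295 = 0.43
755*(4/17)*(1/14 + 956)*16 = 323381600/119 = 2717492.44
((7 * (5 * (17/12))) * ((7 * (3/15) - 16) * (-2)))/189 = 7.66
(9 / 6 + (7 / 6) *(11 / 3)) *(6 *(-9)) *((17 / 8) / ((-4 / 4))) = 663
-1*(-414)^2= -171396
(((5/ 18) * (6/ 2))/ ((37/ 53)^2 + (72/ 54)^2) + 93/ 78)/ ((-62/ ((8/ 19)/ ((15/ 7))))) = -500332/ 101187255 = -0.00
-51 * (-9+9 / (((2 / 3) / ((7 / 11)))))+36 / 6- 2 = 547 / 22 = 24.86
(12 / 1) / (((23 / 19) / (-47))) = -10716 / 23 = -465.91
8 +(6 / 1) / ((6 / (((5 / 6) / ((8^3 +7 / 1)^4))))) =8.00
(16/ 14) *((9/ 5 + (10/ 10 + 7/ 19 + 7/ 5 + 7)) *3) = 3768/ 95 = 39.66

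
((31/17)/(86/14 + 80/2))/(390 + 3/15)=1085/10712941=0.00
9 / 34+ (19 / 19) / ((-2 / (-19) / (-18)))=-5805 / 34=-170.74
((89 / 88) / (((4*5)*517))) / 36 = 89 / 32757120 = 0.00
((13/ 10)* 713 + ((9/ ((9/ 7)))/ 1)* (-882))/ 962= -52471/ 9620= -5.45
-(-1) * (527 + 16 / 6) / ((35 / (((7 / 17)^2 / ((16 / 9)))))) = 33369 / 23120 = 1.44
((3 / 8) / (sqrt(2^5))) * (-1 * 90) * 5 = -675 * sqrt(2) / 32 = -29.83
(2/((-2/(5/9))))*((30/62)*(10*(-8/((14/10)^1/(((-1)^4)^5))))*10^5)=1000000000/651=1536098.31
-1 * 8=-8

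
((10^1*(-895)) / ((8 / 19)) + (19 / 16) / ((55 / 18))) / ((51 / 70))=-65468053 / 2244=-29174.71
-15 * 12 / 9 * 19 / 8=-95 / 2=-47.50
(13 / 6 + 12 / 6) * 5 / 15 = 25 / 18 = 1.39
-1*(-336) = 336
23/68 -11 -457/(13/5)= -164805/884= -186.43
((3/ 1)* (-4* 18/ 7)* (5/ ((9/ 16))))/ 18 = -320/ 21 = -15.24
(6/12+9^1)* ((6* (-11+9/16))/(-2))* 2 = 9519/16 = 594.94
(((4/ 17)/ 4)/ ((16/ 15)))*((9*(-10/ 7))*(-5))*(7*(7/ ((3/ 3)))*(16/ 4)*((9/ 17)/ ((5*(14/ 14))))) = 42525/ 578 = 73.57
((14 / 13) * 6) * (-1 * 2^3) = -672 / 13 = -51.69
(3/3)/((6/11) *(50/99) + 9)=0.11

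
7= 7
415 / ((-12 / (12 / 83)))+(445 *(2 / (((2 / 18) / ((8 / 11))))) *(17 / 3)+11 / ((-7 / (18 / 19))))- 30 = 48241577 / 1463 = 32974.42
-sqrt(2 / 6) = -sqrt(3) / 3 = -0.58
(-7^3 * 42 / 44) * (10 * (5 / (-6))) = 60025 / 22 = 2728.41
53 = 53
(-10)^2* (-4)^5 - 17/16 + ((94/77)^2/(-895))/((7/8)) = -60859303703153/594322960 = -102401.06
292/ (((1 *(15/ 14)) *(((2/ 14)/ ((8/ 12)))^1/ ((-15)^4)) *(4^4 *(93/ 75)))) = 100603125/ 496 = 202828.88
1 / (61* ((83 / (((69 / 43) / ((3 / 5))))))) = 115 / 217709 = 0.00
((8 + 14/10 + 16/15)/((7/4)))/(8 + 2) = 314/525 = 0.60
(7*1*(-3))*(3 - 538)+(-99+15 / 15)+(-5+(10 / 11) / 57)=6979774 / 627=11132.02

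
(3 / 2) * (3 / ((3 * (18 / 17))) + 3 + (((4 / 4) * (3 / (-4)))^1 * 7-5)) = -227 / 24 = -9.46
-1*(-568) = 568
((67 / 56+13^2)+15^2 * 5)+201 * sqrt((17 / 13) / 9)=67 * sqrt(221) / 13+72531 / 56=1371.81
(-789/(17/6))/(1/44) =-208296/17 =-12252.71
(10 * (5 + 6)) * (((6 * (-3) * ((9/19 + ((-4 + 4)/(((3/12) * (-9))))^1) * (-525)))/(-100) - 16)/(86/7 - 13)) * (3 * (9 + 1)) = 5333790/19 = 280725.79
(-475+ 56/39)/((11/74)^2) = -9194204/429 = -21431.71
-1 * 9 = -9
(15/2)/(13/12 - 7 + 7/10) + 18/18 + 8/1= 2367/313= 7.56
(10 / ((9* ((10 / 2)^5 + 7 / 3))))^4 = 625 / 39223536717350241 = 0.00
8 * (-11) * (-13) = 1144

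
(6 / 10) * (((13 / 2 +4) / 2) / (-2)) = -1.58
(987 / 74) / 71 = 987 / 5254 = 0.19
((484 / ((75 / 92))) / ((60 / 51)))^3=6777450543438784 / 52734375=128520543.64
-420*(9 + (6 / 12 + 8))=-7350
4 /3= 1.33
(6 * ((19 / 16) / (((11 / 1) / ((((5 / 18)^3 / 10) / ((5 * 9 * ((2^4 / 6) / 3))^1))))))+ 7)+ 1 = 21897311 / 2737152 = 8.00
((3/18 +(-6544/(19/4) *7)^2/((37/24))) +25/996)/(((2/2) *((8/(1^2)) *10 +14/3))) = 802552081608083/1126369096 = 712512.52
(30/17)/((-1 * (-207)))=0.01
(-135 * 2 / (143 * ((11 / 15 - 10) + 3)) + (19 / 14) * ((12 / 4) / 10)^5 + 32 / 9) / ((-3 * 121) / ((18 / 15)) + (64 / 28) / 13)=-326895077713 / 25602201900000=-0.01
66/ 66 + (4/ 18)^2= 85/ 81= 1.05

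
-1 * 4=-4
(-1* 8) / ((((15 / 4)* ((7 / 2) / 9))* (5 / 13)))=-2496 / 175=-14.26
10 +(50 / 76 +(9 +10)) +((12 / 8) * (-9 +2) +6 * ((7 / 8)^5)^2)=20.74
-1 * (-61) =61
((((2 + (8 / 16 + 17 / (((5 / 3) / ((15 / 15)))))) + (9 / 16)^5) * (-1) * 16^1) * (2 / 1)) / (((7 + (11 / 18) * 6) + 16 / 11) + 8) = -20.29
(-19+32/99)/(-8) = 1849/792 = 2.33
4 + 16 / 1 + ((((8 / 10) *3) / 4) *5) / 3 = 21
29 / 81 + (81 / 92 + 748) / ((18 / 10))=3103033 / 7452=416.40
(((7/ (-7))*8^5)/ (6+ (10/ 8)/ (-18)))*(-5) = 11796480/ 427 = 27626.42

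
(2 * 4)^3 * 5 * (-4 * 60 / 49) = -614400 / 49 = -12538.78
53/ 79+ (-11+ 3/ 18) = -10.16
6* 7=42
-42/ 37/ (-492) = 7/ 3034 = 0.00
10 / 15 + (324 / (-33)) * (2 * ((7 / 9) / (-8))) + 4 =217 / 33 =6.58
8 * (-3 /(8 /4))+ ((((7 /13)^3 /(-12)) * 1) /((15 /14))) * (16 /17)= -20187668 /1680705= -12.01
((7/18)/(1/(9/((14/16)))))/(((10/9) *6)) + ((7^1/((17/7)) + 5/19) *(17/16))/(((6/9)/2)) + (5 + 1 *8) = 4489/190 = 23.63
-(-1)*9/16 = 9/16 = 0.56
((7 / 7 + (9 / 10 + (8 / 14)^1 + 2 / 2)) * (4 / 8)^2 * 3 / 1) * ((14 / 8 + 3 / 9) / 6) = 405 / 448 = 0.90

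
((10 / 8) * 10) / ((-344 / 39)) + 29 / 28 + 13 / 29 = 0.07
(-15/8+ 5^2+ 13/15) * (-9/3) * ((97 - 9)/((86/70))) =-221683/43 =-5155.42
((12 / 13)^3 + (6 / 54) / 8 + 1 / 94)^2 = 36359730189409 / 55273990883904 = 0.66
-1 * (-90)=90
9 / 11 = 0.82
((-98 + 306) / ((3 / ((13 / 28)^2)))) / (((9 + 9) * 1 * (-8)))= -2197 / 21168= -0.10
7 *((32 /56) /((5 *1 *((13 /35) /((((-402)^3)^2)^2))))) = 498735943217626015929769931685888 /13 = 38364303324432770456136150000000.00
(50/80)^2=25/64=0.39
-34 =-34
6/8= 3/4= 0.75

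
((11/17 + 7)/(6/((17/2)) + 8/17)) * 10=65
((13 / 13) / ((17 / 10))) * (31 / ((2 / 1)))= 155 / 17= 9.12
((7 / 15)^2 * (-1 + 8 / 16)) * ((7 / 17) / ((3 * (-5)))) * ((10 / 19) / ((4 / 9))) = 0.00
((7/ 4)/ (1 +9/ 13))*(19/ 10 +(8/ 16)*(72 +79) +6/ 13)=35427/ 440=80.52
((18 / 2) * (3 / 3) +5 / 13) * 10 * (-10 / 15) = -2440 / 39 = -62.56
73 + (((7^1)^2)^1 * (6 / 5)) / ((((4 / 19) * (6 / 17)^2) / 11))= 2968409 / 120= 24736.74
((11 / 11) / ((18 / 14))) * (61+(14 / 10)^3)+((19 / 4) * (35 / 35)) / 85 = 49.63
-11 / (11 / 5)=-5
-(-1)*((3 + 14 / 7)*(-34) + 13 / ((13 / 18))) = -152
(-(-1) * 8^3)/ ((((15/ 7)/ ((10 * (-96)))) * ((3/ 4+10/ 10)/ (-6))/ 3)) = 2359296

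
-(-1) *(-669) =-669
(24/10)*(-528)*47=-297792/5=-59558.40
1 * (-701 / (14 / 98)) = -4907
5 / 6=0.83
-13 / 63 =-0.21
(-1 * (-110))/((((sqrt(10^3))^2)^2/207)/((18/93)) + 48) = 34155/7764904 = 0.00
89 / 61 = 1.46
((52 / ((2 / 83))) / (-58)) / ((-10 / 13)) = 48.37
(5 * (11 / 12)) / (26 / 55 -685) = -3025 / 451788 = -0.01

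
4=4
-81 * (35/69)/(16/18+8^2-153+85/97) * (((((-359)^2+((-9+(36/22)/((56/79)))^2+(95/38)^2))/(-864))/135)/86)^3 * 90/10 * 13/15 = -18458304388773389796757779387541/2366129801440315271355346940998975488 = -0.00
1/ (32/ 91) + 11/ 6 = 449/ 96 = 4.68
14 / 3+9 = 41 / 3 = 13.67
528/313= 1.69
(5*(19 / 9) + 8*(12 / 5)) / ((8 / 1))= 1339 / 360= 3.72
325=325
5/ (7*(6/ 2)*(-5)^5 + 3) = -5/ 65622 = -0.00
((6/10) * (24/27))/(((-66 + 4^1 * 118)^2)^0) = 8/15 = 0.53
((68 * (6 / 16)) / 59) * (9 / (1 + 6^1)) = 459 / 826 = 0.56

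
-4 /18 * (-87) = 58 /3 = 19.33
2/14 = 1/7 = 0.14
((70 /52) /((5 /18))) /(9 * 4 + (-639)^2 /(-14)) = -98 /589069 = -0.00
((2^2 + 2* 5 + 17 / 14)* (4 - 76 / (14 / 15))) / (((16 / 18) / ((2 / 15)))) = -176.70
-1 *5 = -5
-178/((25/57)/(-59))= 598614/25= 23944.56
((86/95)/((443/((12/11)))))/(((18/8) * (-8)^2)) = 43/2777610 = 0.00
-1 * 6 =-6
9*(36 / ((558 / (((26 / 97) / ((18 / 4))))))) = 104 / 3007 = 0.03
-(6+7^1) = -13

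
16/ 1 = 16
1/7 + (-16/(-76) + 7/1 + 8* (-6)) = -5406/133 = -40.65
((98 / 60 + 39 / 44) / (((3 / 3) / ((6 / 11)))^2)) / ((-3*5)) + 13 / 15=81526 / 99825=0.82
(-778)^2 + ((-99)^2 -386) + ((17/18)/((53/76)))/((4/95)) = 586453531/954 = 614731.16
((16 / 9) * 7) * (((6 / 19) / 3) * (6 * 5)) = 2240 / 57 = 39.30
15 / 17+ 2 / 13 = 229 / 221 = 1.04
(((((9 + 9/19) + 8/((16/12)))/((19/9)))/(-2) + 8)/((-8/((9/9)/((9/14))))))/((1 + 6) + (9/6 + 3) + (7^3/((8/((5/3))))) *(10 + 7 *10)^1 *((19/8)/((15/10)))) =-10955/117781304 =-0.00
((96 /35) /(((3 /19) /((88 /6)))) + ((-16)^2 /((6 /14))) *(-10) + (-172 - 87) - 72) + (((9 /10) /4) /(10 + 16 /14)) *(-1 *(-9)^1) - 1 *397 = -28157747 /4368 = -6446.37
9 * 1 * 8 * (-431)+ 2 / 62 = -961991 / 31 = -31031.97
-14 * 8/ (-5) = 112/ 5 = 22.40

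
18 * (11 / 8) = 99 / 4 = 24.75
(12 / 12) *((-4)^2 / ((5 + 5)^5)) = 1 / 6250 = 0.00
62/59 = 1.05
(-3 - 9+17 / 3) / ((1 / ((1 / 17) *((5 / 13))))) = -95 / 663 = -0.14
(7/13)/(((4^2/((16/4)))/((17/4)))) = 119/208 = 0.57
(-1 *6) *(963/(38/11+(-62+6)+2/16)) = 508464/4613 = 110.22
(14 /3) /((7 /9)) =6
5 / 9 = 0.56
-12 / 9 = -4 / 3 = -1.33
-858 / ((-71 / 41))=35178 / 71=495.46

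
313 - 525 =-212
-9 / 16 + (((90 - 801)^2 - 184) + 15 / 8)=8085413 / 16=505338.31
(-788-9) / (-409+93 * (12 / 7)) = 5579 / 1747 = 3.19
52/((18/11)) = 286/9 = 31.78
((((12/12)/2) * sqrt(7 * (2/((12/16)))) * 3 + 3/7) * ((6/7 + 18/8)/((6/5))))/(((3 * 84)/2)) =145/16464 + 145 * sqrt(42)/7056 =0.14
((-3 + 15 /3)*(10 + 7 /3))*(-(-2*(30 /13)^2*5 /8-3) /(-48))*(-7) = 17612 /507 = 34.74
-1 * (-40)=40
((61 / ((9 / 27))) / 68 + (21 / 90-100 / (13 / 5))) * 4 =-471221 / 3315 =-142.15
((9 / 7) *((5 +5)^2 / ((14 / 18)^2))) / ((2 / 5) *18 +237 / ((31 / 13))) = 3766500 / 1888901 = 1.99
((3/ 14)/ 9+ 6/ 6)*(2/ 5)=0.41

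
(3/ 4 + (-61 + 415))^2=2013561/ 16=125847.56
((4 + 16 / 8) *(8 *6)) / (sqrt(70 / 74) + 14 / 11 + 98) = 2.87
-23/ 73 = -0.32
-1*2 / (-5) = 2 / 5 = 0.40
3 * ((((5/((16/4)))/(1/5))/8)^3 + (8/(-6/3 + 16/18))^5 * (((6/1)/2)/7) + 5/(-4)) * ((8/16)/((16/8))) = -17833863505887/2867200000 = -6219.96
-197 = -197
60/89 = 0.67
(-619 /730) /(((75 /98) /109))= -3306079 /27375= -120.77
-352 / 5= -70.40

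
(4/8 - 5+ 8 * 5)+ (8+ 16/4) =95/2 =47.50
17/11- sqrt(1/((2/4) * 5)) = 0.91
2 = 2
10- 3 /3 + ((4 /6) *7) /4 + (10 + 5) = 151 /6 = 25.17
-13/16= -0.81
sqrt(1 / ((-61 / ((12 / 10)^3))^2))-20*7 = -1067284 / 7625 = -139.97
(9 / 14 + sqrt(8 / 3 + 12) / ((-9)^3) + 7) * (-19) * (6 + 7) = -1886.49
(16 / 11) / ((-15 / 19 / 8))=-2432 / 165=-14.74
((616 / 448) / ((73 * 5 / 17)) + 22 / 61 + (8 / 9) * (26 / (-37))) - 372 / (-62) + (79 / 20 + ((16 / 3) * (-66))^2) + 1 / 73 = 7349816027753 / 59313960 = 123913.76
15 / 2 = 7.50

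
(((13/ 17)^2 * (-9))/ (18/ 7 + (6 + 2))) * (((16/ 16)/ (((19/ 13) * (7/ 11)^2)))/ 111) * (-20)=7975110/ 52620253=0.15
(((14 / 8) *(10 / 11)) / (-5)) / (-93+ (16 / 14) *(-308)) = 7 / 9790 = 0.00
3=3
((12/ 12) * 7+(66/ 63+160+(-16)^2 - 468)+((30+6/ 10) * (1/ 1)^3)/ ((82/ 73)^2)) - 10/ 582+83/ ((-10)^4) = -674899517149/ 34241970000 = -19.71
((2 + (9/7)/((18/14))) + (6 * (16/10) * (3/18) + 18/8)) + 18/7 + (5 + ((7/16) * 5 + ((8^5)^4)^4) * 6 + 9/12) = 2968303068827685673699939801248103106590172946751039849644298418171601231603/280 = 10601082388670305977499790000000000000000000000000000000000000000000000000.00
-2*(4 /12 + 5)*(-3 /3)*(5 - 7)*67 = -1429.33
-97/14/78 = -97/1092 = -0.09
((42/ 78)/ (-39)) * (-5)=35/ 507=0.07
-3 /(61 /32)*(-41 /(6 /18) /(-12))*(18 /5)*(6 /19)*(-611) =64932192 /5795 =11204.86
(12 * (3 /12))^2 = 9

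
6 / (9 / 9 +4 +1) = 1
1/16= 0.06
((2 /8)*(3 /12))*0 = 0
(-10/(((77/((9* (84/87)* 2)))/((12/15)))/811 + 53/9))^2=606155673600/210696606289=2.88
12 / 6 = 2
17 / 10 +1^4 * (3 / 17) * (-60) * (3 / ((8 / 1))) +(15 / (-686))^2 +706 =28149660057 / 40000660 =703.73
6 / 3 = 2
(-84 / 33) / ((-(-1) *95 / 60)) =-336 / 209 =-1.61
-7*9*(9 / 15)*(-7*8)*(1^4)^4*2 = 4233.60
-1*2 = -2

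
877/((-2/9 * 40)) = -7893/80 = -98.66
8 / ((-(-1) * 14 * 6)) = 2 / 21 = 0.10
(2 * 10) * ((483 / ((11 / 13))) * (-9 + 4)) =-627900 / 11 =-57081.82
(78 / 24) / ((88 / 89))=1157 / 352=3.29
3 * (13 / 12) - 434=-430.75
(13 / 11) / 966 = 13 / 10626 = 0.00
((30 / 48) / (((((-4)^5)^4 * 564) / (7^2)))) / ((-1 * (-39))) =245 / 193478862116487168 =0.00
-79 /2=-39.50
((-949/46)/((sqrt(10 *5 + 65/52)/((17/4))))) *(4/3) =-16133 *sqrt(205)/14145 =-16.33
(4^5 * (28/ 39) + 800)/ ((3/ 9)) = 59872/ 13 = 4605.54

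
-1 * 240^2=-57600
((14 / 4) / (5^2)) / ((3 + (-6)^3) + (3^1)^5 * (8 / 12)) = -0.00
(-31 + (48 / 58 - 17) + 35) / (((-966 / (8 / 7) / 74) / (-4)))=-417952 / 98049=-4.26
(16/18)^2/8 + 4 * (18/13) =5936/1053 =5.64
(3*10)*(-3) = -90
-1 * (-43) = 43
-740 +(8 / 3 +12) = -2176 / 3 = -725.33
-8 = -8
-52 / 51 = -1.02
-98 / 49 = -2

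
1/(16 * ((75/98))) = 49/600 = 0.08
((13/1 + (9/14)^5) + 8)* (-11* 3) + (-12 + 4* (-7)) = -396173609/537824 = -736.62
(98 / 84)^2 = 49 / 36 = 1.36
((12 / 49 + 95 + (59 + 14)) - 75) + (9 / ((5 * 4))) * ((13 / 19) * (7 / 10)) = 17402331 / 186200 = 93.46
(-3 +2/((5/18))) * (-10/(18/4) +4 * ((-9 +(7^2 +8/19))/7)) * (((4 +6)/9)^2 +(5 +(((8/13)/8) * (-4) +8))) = 73289804/60021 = 1221.07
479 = 479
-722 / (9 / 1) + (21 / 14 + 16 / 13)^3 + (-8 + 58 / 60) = -52906169 / 790920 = -66.89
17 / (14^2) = 17 / 196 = 0.09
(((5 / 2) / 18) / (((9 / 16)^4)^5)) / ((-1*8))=-188894659314785808547840 / 109418989131512359209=-1726.34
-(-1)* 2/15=2/15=0.13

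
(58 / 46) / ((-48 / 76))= -551 / 276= -2.00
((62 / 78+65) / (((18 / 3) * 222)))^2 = 1646089 / 674648676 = 0.00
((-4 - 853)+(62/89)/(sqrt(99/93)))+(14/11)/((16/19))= -75283/88+62 * sqrt(1023)/2937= -854.81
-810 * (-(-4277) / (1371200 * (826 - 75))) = -346437 / 102977120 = -0.00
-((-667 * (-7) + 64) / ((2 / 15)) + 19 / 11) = -35499.23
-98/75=-1.31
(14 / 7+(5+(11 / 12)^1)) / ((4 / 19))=1805 / 48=37.60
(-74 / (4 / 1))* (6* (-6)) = 666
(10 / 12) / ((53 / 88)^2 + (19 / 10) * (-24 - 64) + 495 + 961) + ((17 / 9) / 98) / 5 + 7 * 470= 724232771165377 / 220131240210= 3290.00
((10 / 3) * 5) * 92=4600 / 3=1533.33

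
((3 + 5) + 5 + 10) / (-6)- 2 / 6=-25 / 6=-4.17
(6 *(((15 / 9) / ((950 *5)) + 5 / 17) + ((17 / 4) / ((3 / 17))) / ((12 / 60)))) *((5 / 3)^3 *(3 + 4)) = 409391815 / 17442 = 23471.61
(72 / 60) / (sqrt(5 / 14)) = 6*sqrt(70) / 25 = 2.01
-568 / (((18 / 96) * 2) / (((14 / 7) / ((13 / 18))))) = -54528 / 13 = -4194.46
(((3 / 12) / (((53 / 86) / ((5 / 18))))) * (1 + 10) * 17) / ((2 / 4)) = 40205 / 954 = 42.14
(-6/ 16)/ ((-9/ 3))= 1/ 8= 0.12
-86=-86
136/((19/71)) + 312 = 15584/19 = 820.21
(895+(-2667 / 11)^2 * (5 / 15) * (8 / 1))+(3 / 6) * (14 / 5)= 95380842 / 605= 157654.28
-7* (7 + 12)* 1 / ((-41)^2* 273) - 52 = -3409087 / 65559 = -52.00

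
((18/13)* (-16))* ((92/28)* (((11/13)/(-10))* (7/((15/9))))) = 109296/4225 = 25.87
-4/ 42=-2/ 21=-0.10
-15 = -15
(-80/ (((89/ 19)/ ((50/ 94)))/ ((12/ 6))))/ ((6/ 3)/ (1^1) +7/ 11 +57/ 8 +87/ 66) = -267520/ 163137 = -1.64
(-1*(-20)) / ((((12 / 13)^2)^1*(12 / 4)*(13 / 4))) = 65 / 27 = 2.41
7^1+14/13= 8.08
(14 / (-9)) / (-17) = 14 / 153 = 0.09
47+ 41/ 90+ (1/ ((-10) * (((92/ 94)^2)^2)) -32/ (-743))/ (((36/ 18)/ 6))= 14149342369267/ 299407482720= 47.26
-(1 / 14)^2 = -1 / 196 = -0.01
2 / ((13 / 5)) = 10 / 13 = 0.77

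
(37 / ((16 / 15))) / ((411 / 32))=370 / 137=2.70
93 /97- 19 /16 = -355 /1552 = -0.23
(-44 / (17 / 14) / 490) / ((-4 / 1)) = 11 / 595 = 0.02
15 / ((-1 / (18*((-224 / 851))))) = 60480 / 851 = 71.07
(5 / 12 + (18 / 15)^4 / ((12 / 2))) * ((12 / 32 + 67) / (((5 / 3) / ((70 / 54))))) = 21570241 / 540000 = 39.94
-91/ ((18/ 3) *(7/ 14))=-91/ 3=-30.33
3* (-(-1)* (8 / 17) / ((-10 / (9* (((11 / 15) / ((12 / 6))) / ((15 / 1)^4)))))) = -0.00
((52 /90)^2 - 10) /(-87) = 19574 /176175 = 0.11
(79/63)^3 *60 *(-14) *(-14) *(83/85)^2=54344730736/2457945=22109.82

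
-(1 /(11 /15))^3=-3375 /1331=-2.54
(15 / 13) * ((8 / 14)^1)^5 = 15360 / 218491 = 0.07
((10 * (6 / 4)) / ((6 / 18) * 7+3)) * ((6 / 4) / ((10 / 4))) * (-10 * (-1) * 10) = 675 / 4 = 168.75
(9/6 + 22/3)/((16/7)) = 371/96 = 3.86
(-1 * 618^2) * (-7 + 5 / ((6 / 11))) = -827502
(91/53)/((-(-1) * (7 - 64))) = -91/3021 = -0.03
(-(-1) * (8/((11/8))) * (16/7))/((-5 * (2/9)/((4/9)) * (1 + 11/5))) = -128/77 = -1.66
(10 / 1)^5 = 100000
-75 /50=-3 /2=-1.50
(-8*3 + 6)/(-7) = 18/7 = 2.57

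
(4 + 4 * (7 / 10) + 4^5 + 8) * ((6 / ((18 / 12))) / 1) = 20776 / 5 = 4155.20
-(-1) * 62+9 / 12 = 251 / 4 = 62.75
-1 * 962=-962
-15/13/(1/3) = -45/13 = -3.46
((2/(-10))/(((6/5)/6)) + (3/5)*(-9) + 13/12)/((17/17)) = -319/60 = -5.32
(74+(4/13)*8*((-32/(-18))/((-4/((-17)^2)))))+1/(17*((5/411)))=-2360303/9945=-237.34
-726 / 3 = -242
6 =6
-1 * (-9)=9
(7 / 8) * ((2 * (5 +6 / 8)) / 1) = 161 / 16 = 10.06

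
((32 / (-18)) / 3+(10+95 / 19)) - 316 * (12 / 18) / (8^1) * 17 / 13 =-7030 / 351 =-20.03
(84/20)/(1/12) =252/5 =50.40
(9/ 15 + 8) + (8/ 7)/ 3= 943/ 105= 8.98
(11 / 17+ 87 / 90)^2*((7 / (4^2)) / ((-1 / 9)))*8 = -4741303 / 57800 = -82.03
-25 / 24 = -1.04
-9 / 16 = -0.56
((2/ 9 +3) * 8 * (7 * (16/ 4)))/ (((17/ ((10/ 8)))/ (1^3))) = 8120/ 153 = 53.07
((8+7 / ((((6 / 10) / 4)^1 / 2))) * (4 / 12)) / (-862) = -152 / 3879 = -0.04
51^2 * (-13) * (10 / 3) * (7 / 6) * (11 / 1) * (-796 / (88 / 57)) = 1491547785 / 2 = 745773892.50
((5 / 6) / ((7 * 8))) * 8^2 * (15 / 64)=25 / 112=0.22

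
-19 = -19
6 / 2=3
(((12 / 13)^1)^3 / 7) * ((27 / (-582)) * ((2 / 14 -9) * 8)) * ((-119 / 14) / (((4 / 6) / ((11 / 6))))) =-90154944 / 10442341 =-8.63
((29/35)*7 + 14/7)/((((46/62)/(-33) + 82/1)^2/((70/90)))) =2441901/2705001065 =0.00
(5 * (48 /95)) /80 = 3 /95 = 0.03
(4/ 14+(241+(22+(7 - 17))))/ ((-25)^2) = 1773/ 4375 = 0.41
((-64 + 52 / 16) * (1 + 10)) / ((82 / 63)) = -168399 / 328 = -513.41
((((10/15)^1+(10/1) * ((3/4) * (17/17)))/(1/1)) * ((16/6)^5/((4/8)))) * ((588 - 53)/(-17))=-859013120/12393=-69314.38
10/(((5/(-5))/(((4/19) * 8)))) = -320/19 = -16.84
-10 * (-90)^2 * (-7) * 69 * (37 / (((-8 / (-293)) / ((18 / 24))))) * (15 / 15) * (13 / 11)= 2067645659625 / 44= 46991946809.66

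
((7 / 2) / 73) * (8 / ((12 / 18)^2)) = 63 / 73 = 0.86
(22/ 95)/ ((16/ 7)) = 77/ 760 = 0.10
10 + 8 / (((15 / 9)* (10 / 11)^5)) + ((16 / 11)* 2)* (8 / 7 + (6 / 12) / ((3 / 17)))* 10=1925983343 / 14437500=133.40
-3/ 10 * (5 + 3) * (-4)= 48/ 5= 9.60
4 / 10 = 2 / 5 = 0.40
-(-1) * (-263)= -263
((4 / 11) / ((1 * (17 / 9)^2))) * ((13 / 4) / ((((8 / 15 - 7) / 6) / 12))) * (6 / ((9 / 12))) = -9097920 / 308363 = -29.50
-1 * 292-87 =-379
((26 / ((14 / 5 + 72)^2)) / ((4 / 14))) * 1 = 2275 / 139876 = 0.02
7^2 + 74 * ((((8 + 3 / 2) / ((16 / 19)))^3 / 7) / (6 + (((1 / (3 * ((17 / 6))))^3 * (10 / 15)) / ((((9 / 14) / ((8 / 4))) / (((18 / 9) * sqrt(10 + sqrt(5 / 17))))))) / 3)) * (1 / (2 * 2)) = 49 + 1740697597 / (458752 * (896 * sqrt(sqrt(85) / 17 + 10) / 397953 + 6)) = 680.63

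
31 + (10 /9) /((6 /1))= 842 /27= 31.19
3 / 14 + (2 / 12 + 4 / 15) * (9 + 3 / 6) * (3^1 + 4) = 12193 / 420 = 29.03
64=64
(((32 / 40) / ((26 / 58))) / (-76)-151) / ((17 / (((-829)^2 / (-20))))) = 64090033937 / 209950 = 305263.32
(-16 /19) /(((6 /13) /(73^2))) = -554216 /57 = -9723.09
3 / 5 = 0.60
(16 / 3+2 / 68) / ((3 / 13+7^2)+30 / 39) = 547 / 5100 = 0.11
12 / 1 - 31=-19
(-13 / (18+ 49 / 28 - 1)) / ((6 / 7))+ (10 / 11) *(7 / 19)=-22288 / 47025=-0.47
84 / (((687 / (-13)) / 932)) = -339248 / 229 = -1481.43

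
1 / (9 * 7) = 1 / 63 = 0.02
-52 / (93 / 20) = -1040 / 93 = -11.18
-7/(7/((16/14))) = -8/7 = -1.14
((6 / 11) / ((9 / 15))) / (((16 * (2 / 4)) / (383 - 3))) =475 / 11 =43.18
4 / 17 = 0.24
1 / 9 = 0.11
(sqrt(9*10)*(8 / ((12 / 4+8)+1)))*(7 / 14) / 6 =0.53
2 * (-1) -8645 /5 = -1731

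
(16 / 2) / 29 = 8 / 29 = 0.28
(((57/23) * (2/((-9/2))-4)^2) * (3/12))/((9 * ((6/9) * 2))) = 1900/1863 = 1.02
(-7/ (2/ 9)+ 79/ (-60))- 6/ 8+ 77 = 1303/ 30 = 43.43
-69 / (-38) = 69 / 38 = 1.82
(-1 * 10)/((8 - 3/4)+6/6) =-40/33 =-1.21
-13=-13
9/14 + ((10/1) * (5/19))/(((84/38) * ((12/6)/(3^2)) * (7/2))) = 213/98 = 2.17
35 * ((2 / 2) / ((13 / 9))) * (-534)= -168210 / 13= -12939.23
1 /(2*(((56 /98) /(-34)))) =-119 /4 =-29.75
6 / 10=3 / 5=0.60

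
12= 12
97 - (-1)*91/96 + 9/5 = 47879/480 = 99.75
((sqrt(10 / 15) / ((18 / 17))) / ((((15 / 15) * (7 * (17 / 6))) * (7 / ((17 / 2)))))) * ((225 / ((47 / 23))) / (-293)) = -9775 * sqrt(6) / 1349558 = -0.02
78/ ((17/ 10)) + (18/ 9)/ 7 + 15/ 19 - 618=-1291127/ 2261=-571.04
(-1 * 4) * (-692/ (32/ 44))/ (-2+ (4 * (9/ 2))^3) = 173/ 265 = 0.65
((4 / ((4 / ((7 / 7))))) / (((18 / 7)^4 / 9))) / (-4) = -2401 / 46656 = -0.05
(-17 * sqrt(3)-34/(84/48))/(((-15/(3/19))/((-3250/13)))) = -850 * sqrt(3)/19-6800/133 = -128.61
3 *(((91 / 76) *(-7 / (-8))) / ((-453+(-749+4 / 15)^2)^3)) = 21767484375 / 1217197098761431278250600448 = 0.00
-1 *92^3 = -778688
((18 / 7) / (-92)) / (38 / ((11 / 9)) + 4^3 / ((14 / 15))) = -0.00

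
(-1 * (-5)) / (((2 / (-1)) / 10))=-25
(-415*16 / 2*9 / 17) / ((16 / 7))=-26145 / 34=-768.97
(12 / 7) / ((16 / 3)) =9 / 28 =0.32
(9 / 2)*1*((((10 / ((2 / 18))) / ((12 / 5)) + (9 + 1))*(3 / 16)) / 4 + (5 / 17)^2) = 770085 / 73984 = 10.41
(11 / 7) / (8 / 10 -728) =-55 / 25452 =-0.00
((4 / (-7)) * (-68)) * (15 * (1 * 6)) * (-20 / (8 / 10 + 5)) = -2448000 / 203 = -12059.11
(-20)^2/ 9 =400/ 9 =44.44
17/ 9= 1.89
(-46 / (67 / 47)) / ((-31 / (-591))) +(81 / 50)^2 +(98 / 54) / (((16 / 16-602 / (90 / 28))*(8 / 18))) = -6666248823606 / 10882181875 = -612.58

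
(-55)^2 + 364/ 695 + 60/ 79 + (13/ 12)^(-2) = 28088622009/ 9278945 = 3027.14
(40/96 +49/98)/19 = 0.05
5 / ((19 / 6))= 30 / 19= 1.58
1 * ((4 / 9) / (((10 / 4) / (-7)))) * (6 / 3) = -112 / 45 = -2.49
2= 2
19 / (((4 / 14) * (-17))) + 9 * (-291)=-89179 / 34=-2622.91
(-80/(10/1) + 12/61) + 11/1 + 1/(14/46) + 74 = 34366/427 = 80.48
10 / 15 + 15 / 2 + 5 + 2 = 91 / 6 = 15.17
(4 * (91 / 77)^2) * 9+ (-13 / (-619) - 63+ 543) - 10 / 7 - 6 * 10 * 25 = -509154867 / 524293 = -971.13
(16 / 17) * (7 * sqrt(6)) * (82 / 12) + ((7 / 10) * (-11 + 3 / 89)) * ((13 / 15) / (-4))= 11102 / 6675 + 2296 * sqrt(6) / 51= 111.94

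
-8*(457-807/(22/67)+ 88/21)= 3689516/231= 15971.93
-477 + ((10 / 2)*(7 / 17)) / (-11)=-89234 / 187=-477.19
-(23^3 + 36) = -12203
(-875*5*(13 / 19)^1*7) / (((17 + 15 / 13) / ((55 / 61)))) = -284659375 / 273524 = -1040.71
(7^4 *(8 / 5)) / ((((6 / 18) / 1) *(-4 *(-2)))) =7203 / 5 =1440.60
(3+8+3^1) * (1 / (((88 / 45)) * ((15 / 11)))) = 5.25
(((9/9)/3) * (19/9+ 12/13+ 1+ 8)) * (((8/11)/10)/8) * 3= 64/585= 0.11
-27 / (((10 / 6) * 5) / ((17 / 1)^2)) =-23409 / 25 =-936.36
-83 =-83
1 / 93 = 0.01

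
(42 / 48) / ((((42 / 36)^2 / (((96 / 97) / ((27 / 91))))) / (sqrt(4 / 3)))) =416* sqrt(3) / 291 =2.48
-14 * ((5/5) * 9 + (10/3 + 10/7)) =-578/3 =-192.67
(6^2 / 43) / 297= 4 / 1419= 0.00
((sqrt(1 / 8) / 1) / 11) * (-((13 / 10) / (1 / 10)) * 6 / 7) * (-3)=1.07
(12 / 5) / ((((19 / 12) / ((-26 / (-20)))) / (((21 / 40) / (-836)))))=-2457 / 1985500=-0.00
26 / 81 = 0.32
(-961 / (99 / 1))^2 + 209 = 2971930 / 9801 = 303.23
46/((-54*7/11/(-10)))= 2530/189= 13.39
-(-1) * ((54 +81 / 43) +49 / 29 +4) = 76782 / 1247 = 61.57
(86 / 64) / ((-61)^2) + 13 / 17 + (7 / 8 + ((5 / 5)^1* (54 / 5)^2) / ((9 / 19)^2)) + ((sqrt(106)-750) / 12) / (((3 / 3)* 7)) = sqrt(106) / 84 + 181565831753 / 354239200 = 512.67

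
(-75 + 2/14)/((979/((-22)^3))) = 814.18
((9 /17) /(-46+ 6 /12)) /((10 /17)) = -9 /455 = -0.02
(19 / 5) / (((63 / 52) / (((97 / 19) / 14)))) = 2522 / 2205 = 1.14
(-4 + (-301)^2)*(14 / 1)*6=7610148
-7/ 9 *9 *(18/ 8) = -63/ 4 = -15.75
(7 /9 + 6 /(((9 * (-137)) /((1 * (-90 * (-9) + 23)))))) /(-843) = 4039 /1039419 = 0.00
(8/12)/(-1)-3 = -11/3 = -3.67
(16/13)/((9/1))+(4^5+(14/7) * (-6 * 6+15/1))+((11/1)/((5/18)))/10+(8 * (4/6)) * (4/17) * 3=49220861/49725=989.86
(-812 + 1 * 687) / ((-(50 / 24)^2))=144 / 5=28.80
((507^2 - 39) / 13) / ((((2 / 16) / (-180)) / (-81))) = 2305972800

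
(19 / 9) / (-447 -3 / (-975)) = -325 / 68814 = -0.00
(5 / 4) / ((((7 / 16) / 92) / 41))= 75440 / 7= 10777.14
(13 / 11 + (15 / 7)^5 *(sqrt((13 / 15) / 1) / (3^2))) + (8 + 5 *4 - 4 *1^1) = 5625 *sqrt(195) / 16807 + 277 / 11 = 29.86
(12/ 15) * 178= 712/ 5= 142.40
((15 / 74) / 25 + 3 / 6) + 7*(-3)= -3791 / 185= -20.49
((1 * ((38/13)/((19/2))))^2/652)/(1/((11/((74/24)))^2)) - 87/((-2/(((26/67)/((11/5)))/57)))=72062777143/528078937529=0.14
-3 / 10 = -0.30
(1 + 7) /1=8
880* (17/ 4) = 3740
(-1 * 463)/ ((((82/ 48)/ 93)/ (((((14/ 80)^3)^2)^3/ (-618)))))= 70117861112426023491/ 72550587564032000000000000000000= 0.00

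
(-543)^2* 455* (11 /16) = 1475719245 /16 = 92232452.81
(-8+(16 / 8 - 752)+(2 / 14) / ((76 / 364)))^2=207043321 / 361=573527.20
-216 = -216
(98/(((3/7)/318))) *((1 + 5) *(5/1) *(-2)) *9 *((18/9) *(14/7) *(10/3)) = -523555200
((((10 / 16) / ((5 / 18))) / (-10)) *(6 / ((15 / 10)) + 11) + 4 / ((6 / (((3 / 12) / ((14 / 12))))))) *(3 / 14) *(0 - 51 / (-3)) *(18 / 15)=-27693 / 1960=-14.13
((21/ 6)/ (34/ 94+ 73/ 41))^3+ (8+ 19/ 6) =8738313976081/ 562741641216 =15.53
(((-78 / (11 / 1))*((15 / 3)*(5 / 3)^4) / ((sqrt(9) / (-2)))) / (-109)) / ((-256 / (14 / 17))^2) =-1990625 / 114964033536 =-0.00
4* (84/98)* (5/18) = 20/21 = 0.95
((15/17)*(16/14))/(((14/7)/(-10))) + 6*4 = 2256/119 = 18.96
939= 939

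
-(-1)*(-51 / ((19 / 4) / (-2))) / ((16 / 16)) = 408 / 19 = 21.47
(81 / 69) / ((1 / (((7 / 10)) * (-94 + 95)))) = 189 / 230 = 0.82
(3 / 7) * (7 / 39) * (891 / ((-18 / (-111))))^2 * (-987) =-119188265427 / 52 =-2292082027.44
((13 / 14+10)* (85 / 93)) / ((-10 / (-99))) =85833 / 868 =98.89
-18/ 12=-3/ 2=-1.50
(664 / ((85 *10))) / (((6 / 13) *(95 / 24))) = 17264 / 40375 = 0.43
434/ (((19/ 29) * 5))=12586/ 95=132.48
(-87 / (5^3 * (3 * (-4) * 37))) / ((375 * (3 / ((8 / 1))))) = 58 / 5203125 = 0.00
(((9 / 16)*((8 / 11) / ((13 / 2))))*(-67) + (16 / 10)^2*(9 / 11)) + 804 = 2866713 / 3575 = 801.88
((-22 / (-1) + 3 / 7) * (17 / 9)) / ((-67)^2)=2669 / 282807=0.01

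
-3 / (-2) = 3 / 2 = 1.50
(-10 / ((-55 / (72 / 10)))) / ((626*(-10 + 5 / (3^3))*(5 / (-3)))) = 2916 / 22809875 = 0.00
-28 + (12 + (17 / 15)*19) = 83 / 15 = 5.53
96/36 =8/3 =2.67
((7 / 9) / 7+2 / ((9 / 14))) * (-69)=-667 / 3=-222.33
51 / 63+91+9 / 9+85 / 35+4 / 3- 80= 16.57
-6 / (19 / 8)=-48 / 19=-2.53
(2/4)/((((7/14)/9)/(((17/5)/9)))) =17/5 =3.40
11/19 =0.58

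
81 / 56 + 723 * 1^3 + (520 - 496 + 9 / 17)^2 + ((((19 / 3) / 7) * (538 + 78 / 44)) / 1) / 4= 55247075 / 38148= 1448.23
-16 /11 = -1.45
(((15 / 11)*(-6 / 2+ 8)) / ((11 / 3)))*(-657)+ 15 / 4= -1217.94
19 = 19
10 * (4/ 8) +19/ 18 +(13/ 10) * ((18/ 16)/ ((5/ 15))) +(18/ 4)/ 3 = 8599/ 720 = 11.94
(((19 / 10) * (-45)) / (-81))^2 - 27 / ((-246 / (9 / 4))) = 36163 / 26568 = 1.36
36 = 36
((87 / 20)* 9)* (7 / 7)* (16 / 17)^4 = 12828672 / 417605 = 30.72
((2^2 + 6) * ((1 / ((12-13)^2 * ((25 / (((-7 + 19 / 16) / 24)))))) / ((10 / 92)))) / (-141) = 713 / 112800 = 0.01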